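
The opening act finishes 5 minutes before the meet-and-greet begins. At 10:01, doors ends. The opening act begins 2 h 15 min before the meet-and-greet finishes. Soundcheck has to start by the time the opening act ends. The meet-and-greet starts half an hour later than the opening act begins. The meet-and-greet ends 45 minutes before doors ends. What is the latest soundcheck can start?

07:26

The meet-and-greet ends at 10:01 − 45 min = 09:16.
The opening act starts at 09:16 − 135 min = 07:01.
The meet-and-greet starts at 07:01 + 30 min = 07:31.
The opening act ends at 07:31 − 5 min = 07:26.
Soundcheck is bounded by the opening act, so the latest it can start is 07:26.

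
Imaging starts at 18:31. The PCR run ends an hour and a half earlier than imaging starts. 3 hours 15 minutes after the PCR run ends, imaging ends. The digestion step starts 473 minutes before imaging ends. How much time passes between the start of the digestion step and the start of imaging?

The PCR run ends at 18:31 − 90 min = 17:01.
Imaging ends at 17:01 + 195 min = 20:16.
The digestion step starts at 20:16 − 473 min = 12:23.
From 12:23 to 18:31 is 368 minutes.

368 minutes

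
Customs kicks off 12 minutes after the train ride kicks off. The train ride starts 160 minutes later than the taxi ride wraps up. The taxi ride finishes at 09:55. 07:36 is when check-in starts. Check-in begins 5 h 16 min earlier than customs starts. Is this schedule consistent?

The train ride starts at 09:55 + 160 min = 12:35.
Customs starts at 12:35 + 12 min = 12:47.
Check-in starts at 12:47 − 316 min = 07:31.
But check-in is also said to start at 07:36 — a 5-minute conflict.

No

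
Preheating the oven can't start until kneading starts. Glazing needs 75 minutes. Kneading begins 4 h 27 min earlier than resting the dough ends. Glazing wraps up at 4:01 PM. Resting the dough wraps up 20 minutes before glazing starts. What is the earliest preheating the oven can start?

Glazing starts at 4:01 PM − 75 min = 2:46 PM.
Resting the dough ends at 2:46 PM − 20 min = 2:26 PM.
Kneading starts at 2:26 PM − 267 min = 9:59 AM.
Preheating the oven is bounded by kneading, so the earliest it can start is 9:59 AM.

9:59 AM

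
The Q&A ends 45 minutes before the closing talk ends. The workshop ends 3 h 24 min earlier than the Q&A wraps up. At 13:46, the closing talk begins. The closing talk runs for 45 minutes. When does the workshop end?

The closing talk ends at 13:46 + 45 min = 14:31.
The Q&A ends at 14:31 − 45 min = 13:46.
The workshop ends at 13:46 − 204 min = 10:22.

10:22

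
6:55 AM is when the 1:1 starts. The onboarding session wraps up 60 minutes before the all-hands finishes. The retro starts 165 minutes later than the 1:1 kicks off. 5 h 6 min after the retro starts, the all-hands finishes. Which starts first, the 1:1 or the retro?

The retro starts at 6:55 AM + 165 min = 9:40 AM.
The 1:1 starts at 6:55 AM and the retro starts at 9:40 AM, so the 1:1 is first.

the 1:1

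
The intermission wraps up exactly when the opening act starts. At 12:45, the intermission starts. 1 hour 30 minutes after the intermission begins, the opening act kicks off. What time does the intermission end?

The opening act starts at 12:45 + 90 min = 14:15.
So the intermission ends at 14:15.

14:15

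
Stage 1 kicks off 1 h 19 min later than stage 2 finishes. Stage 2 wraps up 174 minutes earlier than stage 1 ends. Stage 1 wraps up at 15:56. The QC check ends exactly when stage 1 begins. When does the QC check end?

14:21

Stage 2 ends at 15:56 − 174 min = 13:02.
Stage 1 starts at 13:02 + 79 min = 14:21.
So the QC check ends at 14:21.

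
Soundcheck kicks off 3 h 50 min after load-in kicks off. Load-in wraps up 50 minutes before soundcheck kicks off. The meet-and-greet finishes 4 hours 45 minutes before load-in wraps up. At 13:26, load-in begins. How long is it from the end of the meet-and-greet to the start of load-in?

1 hour 45 minutes

Soundcheck starts at 13:26 + 230 min = 17:16.
Load-in ends at 17:16 − 50 min = 16:26.
The meet-and-greet ends at 16:26 − 285 min = 11:41.
From 11:41 to 13:26 is 1 hour 45 minutes.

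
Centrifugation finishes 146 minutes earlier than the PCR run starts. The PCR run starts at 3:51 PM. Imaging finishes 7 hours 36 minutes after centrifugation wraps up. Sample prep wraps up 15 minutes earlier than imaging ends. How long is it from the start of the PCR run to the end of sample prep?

Centrifugation ends at 3:51 PM − 146 min = 1:25 PM.
Imaging ends at 1:25 PM + 456 min = 9:01 PM.
Sample prep ends at 9:01 PM − 15 min = 8:46 PM.
From 3:51 PM to 8:46 PM is 295 minutes.

295 minutes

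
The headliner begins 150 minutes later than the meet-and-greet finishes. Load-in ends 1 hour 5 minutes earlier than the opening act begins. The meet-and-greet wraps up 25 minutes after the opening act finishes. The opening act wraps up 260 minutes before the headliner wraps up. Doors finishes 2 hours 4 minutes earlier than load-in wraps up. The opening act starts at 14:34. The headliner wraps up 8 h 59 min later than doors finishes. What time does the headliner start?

18:59

Load-in ends at 14:34 − 65 min = 13:29.
Doors ends at 13:29 − 124 min = 11:25.
The headliner ends at 11:25 + 539 min = 20:24.
The opening act ends at 20:24 − 260 min = 16:04.
The meet-and-greet ends at 16:04 + 25 min = 16:29.
The headliner starts at 16:29 + 150 min = 18:59.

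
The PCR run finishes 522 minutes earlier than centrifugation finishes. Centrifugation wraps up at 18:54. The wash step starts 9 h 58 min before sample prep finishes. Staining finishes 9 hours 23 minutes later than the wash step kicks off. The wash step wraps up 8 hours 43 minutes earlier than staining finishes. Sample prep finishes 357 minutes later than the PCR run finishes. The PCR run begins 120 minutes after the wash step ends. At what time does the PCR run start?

The PCR run ends at 18:54 − 522 min = 10:12.
Sample prep ends at 10:12 + 357 min = 16:09.
The wash step starts at 16:09 − 598 min = 06:11.
Staining ends at 06:11 + 563 min = 15:34.
The wash step ends at 15:34 − 523 min = 06:51.
The PCR run starts at 06:51 + 120 min = 08:51.

08:51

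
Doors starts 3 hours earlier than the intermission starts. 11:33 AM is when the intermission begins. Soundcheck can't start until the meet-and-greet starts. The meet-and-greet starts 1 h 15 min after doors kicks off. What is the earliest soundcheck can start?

Doors starts at 11:33 AM − 180 min = 8:33 AM.
The meet-and-greet starts at 8:33 AM + 75 min = 9:48 AM.
Soundcheck is bounded by the meet-and-greet, so the earliest it can start is 9:48 AM.

9:48 AM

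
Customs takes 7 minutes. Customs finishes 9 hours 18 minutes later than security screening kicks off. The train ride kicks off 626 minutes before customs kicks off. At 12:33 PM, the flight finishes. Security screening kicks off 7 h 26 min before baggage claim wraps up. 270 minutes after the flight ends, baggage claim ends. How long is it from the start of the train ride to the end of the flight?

251 minutes

Baggage claim ends at 12:33 PM + 270 min = 5:03 PM.
Security screening starts at 5:03 PM − 446 min = 9:37 AM.
Customs ends at 9:37 AM + 558 min = 6:55 PM.
Customs starts at 6:55 PM − 7 min = 6:48 PM.
The train ride starts at 6:48 PM − 626 min = 8:22 AM.
From 8:22 AM to 12:33 PM is 251 minutes.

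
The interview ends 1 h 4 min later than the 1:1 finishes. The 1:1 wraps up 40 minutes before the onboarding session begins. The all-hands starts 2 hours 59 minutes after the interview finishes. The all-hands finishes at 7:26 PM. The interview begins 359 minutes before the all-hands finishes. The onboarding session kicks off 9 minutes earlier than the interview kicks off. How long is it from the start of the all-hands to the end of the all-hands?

2 hours 45 minutes

The interview starts at 7:26 PM − 359 min = 1:27 PM.
The onboarding session starts at 1:27 PM − 9 min = 1:18 PM.
The 1:1 ends at 1:18 PM − 40 min = 12:38 PM.
The interview ends at 12:38 PM + 64 min = 1:42 PM.
The all-hands starts at 1:42 PM + 179 min = 4:41 PM.
From 4:41 PM to 7:26 PM is 2 hours 45 minutes.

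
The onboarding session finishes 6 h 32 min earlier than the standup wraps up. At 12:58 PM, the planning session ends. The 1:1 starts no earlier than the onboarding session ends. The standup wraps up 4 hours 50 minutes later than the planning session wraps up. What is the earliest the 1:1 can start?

11:16 AM

The standup ends at 12:58 PM + 290 min = 5:48 PM.
The onboarding session ends at 5:48 PM − 392 min = 11:16 AM.
The 1:1 is bounded by the onboarding session, so the earliest it can start is 11:16 AM.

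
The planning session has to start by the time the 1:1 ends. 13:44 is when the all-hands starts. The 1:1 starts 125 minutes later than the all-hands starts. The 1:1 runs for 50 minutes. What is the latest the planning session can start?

16:39

The 1:1 starts at 13:44 + 125 min = 15:49.
The 1:1 ends at 15:49 + 50 min = 16:39.
The planning session is bounded by the 1:1, so the latest it can start is 16:39.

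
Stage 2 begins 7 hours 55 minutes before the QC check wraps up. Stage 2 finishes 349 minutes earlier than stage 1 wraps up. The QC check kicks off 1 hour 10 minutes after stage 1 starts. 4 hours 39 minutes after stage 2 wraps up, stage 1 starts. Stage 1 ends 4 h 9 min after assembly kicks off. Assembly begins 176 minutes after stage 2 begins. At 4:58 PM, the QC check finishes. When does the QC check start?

4:08 PM

Stage 2 starts at 4:58 PM − 475 min = 9:03 AM.
Assembly starts at 9:03 AM + 176 min = 11:59 AM.
Stage 1 ends at 11:59 AM + 249 min = 4:08 PM.
Stage 2 ends at 4:08 PM − 349 min = 10:19 AM.
Stage 1 starts at 10:19 AM + 279 min = 2:58 PM.
The QC check starts at 2:58 PM + 70 min = 4:08 PM.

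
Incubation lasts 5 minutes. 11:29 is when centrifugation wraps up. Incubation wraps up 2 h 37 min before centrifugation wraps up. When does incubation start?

08:47

Incubation ends at 11:29 − 157 min = 08:52.
Incubation starts at 08:52 − 5 min = 08:47.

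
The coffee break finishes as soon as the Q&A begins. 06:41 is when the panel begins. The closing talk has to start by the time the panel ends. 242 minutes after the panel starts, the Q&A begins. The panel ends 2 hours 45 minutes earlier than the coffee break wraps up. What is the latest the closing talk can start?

07:58

The Q&A starts at 06:41 + 242 min = 10:43.
So the coffee break ends at 10:43.
The panel ends at 10:43 − 165 min = 07:58.
The closing talk is bounded by the panel, so the latest it can start is 07:58.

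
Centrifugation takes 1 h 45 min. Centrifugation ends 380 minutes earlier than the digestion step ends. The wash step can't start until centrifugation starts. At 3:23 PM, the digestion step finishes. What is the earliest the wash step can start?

7:18 AM

Centrifugation ends at 3:23 PM − 380 min = 9:03 AM.
Centrifugation starts at 9:03 AM − 105 min = 7:18 AM.
The wash step is bounded by centrifugation, so the earliest it can start is 7:18 AM.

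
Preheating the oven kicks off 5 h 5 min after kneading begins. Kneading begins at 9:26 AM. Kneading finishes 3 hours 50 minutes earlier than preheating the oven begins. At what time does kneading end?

Preheating the oven starts at 9:26 AM + 305 min = 2:31 PM.
Kneading ends at 2:31 PM − 230 min = 10:41 AM.

10:41 AM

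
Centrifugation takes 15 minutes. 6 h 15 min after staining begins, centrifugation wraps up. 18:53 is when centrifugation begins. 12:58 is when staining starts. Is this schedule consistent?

No

Centrifugation ends at 12:58 + 375 min = 19:13.
Centrifugation starts at 19:13 − 15 min = 18:58.
But centrifugation is also said to start at 18:53 — a 5-minute conflict.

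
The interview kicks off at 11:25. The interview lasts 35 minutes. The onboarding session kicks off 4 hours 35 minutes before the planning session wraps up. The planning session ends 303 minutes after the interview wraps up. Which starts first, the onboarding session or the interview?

the interview

The interview ends at 11:25 + 35 min = 12:00.
The planning session ends at 12:00 + 303 min = 17:03.
The onboarding session starts at 17:03 − 275 min = 12:28.
The onboarding session starts at 12:28 and the interview starts at 11:25, so the interview is first.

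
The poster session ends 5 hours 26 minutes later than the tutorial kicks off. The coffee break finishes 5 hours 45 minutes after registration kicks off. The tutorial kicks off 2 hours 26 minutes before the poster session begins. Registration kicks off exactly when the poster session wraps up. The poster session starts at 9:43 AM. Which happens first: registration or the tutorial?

The tutorial starts at 9:43 AM − 146 min = 7:17 AM.
The poster session ends at 7:17 AM + 326 min = 12:43 PM.
So registration starts at 12:43 PM.
Registration starts at 12:43 PM and the tutorial starts at 7:17 AM, so the tutorial is first.

the tutorial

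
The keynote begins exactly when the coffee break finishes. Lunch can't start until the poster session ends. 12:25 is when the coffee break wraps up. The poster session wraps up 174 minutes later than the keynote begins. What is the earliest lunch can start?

15:19

The keynote starts at 12:25.
The poster session ends at 12:25 + 174 min = 15:19.
Lunch is bounded by the poster session, so the earliest it can start is 15:19.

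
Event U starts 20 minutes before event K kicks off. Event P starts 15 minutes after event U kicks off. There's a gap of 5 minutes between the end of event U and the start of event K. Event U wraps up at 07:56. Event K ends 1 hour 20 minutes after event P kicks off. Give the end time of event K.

09:16

Event K starts at 07:56 + 5 min = 08:01.
Event U starts at 08:01 − 20 min = 07:41.
Event P starts at 07:41 + 15 min = 07:56.
Event K ends at 07:56 + 80 min = 09:16.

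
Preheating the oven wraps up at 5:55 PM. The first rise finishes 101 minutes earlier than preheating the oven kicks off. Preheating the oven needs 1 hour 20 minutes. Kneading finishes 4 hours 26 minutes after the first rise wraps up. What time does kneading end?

7:20 PM

Preheating the oven starts at 5:55 PM − 80 min = 4:35 PM.
The first rise ends at 4:35 PM − 101 min = 2:54 PM.
Kneading ends at 2:54 PM + 266 min = 7:20 PM.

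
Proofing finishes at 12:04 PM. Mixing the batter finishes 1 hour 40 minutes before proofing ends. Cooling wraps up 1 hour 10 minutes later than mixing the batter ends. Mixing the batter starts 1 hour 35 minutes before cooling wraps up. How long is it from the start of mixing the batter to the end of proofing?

Mixing the batter ends at 12:04 PM − 100 min = 10:24 AM.
Cooling ends at 10:24 AM + 70 min = 11:34 AM.
Mixing the batter starts at 11:34 AM − 95 min = 9:59 AM.
From 9:59 AM to 12:04 PM is 2 h 5 min.

2 h 5 min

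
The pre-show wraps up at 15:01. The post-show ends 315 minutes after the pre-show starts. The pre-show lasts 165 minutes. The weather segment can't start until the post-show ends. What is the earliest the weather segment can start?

17:31

The pre-show starts at 15:01 − 165 min = 12:16.
The post-show ends at 12:16 + 315 min = 17:31.
The weather segment is bounded by the post-show, so the earliest it can start is 17:31.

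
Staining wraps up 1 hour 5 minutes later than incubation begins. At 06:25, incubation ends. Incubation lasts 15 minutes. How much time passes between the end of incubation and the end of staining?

50 minutes

Incubation starts at 06:25 − 15 min = 06:10.
Staining ends at 06:10 + 65 min = 07:15.
From 06:25 to 07:15 is 50 minutes.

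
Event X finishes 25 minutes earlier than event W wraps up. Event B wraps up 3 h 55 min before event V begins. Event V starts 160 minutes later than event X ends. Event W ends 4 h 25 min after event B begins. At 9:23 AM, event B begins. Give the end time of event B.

Event W ends at 9:23 AM + 265 min = 1:48 PM.
Event X ends at 1:48 PM − 25 min = 1:23 PM.
Event V starts at 1:23 PM + 160 min = 4:03 PM.
Event B ends at 4:03 PM − 235 min = 12:08 PM.

12:08 PM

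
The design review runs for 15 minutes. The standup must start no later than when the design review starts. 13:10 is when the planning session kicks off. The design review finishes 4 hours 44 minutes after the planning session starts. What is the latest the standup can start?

The design review ends at 13:10 + 284 min = 17:54.
The design review starts at 17:54 − 15 min = 17:39.
The standup is bounded by the design review, so the latest it can start is 17:39.

17:39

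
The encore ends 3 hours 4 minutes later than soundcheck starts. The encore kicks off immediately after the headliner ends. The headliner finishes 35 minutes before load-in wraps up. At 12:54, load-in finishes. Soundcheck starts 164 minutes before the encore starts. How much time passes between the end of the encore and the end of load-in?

The headliner ends at 12:54 − 35 min = 12:19.
So the encore starts at 12:19.
Soundcheck starts at 12:19 − 164 min = 09:35.
The encore ends at 09:35 + 184 min = 12:39.
From 12:39 to 12:54 is 15 minutes.

15 minutes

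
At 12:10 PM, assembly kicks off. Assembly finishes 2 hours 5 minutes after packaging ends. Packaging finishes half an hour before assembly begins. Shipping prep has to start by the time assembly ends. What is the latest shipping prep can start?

Packaging ends at 12:10 PM − 30 min = 11:40 AM.
Assembly ends at 11:40 AM + 125 min = 1:45 PM.
Shipping prep is bounded by assembly, so the latest it can start is 1:45 PM.

1:45 PM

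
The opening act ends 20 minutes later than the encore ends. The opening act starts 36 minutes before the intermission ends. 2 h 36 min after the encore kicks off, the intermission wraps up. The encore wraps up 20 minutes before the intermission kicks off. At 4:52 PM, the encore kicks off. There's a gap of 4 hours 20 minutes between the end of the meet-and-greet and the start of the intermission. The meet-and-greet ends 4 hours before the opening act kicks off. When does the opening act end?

The intermission ends at 4:52 PM + 156 min = 7:28 PM.
The opening act starts at 7:28 PM − 36 min = 6:52 PM.
The meet-and-greet ends at 6:52 PM − 240 min = 2:52 PM.
The intermission starts at 2:52 PM + 260 min = 7:12 PM.
The encore ends at 7:12 PM − 20 min = 6:52 PM.
The opening act ends at 6:52 PM + 20 min = 7:12 PM.

7:12 PM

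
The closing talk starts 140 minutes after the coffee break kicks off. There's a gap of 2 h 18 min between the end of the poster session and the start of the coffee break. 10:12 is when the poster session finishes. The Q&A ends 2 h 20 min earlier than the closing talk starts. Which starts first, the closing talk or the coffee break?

the coffee break

The coffee break starts at 10:12 + 138 min = 12:30.
The closing talk starts at 12:30 + 140 min = 14:50.
The closing talk starts at 14:50 and the coffee break starts at 12:30, so the coffee break is first.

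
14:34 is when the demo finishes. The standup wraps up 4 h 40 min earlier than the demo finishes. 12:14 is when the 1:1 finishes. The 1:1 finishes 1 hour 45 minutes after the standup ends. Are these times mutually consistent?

The standup ends at 14:34 − 280 min = 09:54.
The 1:1 ends at 09:54 + 105 min = 11:39.
But the 1:1 is also said to end at 12:14 — a 35-minute conflict.

No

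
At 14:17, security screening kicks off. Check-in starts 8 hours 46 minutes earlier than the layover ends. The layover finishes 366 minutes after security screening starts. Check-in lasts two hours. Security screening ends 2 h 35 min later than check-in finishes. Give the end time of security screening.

16:12

The layover ends at 14:17 + 366 min = 20:23.
Check-in starts at 20:23 − 526 min = 11:37.
Check-in ends at 11:37 + 120 min = 13:37.
Security screening ends at 13:37 + 155 min = 16:12.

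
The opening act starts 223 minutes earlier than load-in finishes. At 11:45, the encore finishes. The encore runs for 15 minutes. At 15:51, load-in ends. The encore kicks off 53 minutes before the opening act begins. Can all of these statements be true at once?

No

The opening act starts at 15:51 − 223 min = 12:08.
The encore starts at 12:08 − 53 min = 11:15.
The encore ends at 11:15 + 15 min = 11:30.
But the encore is also said to end at 11:45 — a 15-minute conflict.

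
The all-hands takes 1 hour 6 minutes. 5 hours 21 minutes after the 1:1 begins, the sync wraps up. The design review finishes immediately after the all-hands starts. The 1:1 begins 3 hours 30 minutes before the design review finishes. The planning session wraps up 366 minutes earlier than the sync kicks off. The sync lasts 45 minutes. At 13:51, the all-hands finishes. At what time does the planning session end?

07:45

The all-hands starts at 13:51 − 66 min = 12:45.
So the design review ends at 12:45.
The 1:1 starts at 12:45 − 210 min = 09:15.
The sync ends at 09:15 + 321 min = 14:36.
The sync starts at 14:36 − 45 min = 13:51.
The planning session ends at 13:51 − 366 min = 07:45.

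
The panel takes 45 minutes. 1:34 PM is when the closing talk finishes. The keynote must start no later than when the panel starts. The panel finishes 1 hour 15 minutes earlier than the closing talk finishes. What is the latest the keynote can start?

11:34 AM

The panel ends at 1:34 PM − 75 min = 12:19 PM.
The panel starts at 12:19 PM − 45 min = 11:34 AM.
The keynote is bounded by the panel, so the latest it can start is 11:34 AM.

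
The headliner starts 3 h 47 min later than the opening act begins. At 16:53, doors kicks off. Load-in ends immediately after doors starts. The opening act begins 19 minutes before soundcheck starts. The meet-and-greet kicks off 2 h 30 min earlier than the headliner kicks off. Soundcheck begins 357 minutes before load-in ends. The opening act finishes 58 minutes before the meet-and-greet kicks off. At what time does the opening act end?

Load-in ends at 16:53.
Soundcheck starts at 16:53 − 357 min = 10:56.
The opening act starts at 10:56 − 19 min = 10:37.
The headliner starts at 10:37 + 227 min = 14:24.
The meet-and-greet starts at 14:24 − 150 min = 11:54.
The opening act ends at 11:54 − 58 min = 10:56.

10:56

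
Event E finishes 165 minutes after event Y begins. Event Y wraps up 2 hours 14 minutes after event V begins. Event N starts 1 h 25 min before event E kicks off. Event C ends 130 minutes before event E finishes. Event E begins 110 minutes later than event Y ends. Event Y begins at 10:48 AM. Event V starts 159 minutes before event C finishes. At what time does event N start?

Event E ends at 10:48 AM + 165 min = 1:33 PM.
Event C ends at 1:33 PM − 130 min = 11:23 AM.
Event V starts at 11:23 AM − 159 min = 8:44 AM.
Event Y ends at 8:44 AM + 134 min = 10:58 AM.
Event E starts at 10:58 AM + 110 min = 12:48 PM.
Event N starts at 12:48 PM − 85 min = 11:23 AM.

11:23 AM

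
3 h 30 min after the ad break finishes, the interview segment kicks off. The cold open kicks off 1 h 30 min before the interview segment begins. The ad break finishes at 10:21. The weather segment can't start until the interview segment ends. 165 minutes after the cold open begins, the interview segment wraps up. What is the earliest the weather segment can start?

The interview segment starts at 10:21 + 210 min = 13:51.
The cold open starts at 13:51 − 90 min = 12:21.
The interview segment ends at 12:21 + 165 min = 15:06.
The weather segment is bounded by the interview segment, so the earliest it can start is 15:06.

15:06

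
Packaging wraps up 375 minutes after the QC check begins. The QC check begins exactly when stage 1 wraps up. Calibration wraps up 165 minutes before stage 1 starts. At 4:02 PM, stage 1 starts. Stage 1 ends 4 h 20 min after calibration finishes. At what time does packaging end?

11:52 PM

Calibration ends at 4:02 PM − 165 min = 1:17 PM.
Stage 1 ends at 1:17 PM + 260 min = 5:37 PM.
So the QC check starts at 5:37 PM.
Packaging ends at 5:37 PM + 375 min = 11:52 PM.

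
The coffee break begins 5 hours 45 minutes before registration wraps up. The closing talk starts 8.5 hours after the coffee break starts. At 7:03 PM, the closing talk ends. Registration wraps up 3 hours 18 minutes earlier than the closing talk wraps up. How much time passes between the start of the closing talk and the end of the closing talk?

33 minutes

Registration ends at 7:03 PM − 198 min = 3:45 PM.
The coffee break starts at 3:45 PM − 345 min = 10:00 AM.
The closing talk starts at 10:00 AM + 510 min = 6:30 PM.
From 6:30 PM to 7:03 PM is 33 minutes.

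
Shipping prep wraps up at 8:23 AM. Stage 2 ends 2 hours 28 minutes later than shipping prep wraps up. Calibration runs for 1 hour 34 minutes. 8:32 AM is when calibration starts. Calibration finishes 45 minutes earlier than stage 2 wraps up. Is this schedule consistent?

Stage 2 ends at 8:23 AM + 148 min = 10:51 AM.
Calibration ends at 10:51 AM − 45 min = 10:06 AM.
Calibration starts at 10:06 AM − 94 min = 8:32 AM.
That matches the stated 8:32 AM, so the schedule is consistent.

Yes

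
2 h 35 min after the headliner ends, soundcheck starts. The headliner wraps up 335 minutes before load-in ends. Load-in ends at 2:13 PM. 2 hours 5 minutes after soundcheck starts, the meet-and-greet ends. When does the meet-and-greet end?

The headliner ends at 2:13 PM − 335 min = 8:38 AM.
Soundcheck starts at 8:38 AM + 155 min = 11:13 AM.
The meet-and-greet ends at 11:13 AM + 125 min = 1:18 PM.

1:18 PM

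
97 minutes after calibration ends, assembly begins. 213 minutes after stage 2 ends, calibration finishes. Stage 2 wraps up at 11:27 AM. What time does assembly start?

4:37 PM

Calibration ends at 11:27 AM + 213 min = 3:00 PM.
Assembly starts at 3:00 PM + 97 min = 4:37 PM.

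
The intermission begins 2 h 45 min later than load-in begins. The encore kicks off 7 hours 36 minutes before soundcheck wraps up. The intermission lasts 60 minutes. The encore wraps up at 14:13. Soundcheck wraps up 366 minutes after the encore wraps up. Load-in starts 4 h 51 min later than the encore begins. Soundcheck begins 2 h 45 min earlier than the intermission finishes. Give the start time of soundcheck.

Soundcheck ends at 14:13 + 366 min = 20:19.
The encore starts at 20:19 − 456 min = 12:43.
Load-in starts at 12:43 + 291 min = 17:34.
The intermission starts at 17:34 + 165 min = 20:19.
The intermission ends at 20:19 + 60 min = 21:19.
Soundcheck starts at 21:19 − 165 min = 18:34.

18:34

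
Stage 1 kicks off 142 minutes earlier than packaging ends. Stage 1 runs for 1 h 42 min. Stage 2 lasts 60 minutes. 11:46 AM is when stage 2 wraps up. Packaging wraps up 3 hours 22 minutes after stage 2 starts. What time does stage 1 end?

Stage 2 starts at 11:46 AM − 60 min = 10:46 AM.
Packaging ends at 10:46 AM + 202 min = 2:08 PM.
Stage 1 starts at 2:08 PM − 142 min = 11:46 AM.
Stage 1 ends at 11:46 AM + 102 min = 1:28 PM.

1:28 PM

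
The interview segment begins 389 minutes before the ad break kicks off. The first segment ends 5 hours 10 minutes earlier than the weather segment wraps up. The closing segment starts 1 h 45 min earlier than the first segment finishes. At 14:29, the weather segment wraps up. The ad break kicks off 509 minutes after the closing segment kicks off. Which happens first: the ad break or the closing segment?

The first segment ends at 14:29 − 310 min = 09:19.
The closing segment starts at 09:19 − 105 min = 07:34.
The ad break starts at 07:34 + 509 min = 16:03.
The ad break starts at 16:03 and the closing segment starts at 07:34, so the closing segment is first.

the closing segment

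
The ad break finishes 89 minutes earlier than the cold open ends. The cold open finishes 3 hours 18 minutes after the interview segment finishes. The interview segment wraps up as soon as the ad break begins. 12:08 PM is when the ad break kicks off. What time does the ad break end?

1:57 PM

The interview segment ends at 12:08 PM.
The cold open ends at 12:08 PM + 198 min = 3:26 PM.
The ad break ends at 3:26 PM − 89 min = 1:57 PM.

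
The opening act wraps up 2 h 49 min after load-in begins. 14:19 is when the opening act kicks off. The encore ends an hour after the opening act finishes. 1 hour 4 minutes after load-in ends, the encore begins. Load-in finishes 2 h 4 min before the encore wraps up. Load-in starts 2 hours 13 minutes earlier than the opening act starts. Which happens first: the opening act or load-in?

Load-in starts at 14:19 − 133 min = 12:06.
The opening act starts at 14:19 and load-in starts at 12:06, so load-in is first.

load-in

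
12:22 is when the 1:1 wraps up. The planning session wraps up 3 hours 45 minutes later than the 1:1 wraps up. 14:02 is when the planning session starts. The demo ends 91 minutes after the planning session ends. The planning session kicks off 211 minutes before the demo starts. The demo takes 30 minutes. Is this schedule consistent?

The planning session ends at 12:22 + 225 min = 16:07.
The demo ends at 16:07 + 91 min = 17:38.
The demo starts at 17:38 − 30 min = 17:08.
The planning session starts at 17:08 − 211 min = 13:37.
But the planning session is also said to start at 14:02 — a 25-minute conflict.

No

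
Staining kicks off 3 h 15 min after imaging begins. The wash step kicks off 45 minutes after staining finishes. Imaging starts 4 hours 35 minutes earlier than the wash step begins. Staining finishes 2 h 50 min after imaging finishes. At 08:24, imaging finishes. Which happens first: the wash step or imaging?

Staining ends at 08:24 + 170 min = 11:14.
The wash step starts at 11:14 + 45 min = 11:59.
Imaging starts at 11:59 − 275 min = 07:24.
The wash step starts at 11:59 and imaging starts at 07:24, so imaging is first.

imaging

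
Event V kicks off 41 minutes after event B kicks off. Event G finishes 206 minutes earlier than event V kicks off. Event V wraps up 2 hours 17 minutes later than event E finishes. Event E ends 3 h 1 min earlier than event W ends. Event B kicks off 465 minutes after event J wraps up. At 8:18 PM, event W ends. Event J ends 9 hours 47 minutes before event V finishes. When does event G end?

Event E ends at 8:18 PM − 181 min = 5:17 PM.
Event V ends at 5:17 PM + 137 min = 7:34 PM.
Event J ends at 7:34 PM − 587 min = 9:47 AM.
Event B starts at 9:47 AM + 465 min = 5:32 PM.
Event V starts at 5:32 PM + 41 min = 6:13 PM.
Event G ends at 6:13 PM − 206 min = 2:47 PM.

2:47 PM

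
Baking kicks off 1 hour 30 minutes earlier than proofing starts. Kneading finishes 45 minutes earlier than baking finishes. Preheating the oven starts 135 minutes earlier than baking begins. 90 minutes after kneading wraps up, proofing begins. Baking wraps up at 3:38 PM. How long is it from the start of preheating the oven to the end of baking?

Kneading ends at 3:38 PM − 45 min = 2:53 PM.
Proofing starts at 2:53 PM + 90 min = 4:23 PM.
Baking starts at 4:23 PM − 90 min = 2:53 PM.
Preheating the oven starts at 2:53 PM − 135 min = 12:38 PM.
From 12:38 PM to 3:38 PM is 3 hours.

3 hours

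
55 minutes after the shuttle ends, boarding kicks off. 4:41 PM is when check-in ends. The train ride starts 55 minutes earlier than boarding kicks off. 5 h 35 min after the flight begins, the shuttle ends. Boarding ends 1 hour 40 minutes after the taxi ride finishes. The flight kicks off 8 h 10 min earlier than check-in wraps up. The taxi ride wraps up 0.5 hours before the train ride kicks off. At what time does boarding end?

3:16 PM

The flight starts at 4:41 PM − 490 min = 8:31 AM.
The shuttle ends at 8:31 AM + 335 min = 2:06 PM.
Boarding starts at 2:06 PM + 55 min = 3:01 PM.
The train ride starts at 3:01 PM − 55 min = 2:06 PM.
The taxi ride ends at 2:06 PM − 30 min = 1:36 PM.
Boarding ends at 1:36 PM + 100 min = 3:16 PM.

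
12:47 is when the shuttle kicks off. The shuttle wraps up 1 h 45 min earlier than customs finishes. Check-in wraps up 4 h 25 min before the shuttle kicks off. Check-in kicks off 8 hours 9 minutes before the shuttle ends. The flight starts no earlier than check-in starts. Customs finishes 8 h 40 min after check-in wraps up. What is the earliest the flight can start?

07:08

Check-in ends at 12:47 − 265 min = 08:22.
Customs ends at 08:22 + 520 min = 17:02.
The shuttle ends at 17:02 − 105 min = 15:17.
Check-in starts at 15:17 − 489 min = 07:08.
The flight is bounded by check-in, so the earliest it can start is 07:08.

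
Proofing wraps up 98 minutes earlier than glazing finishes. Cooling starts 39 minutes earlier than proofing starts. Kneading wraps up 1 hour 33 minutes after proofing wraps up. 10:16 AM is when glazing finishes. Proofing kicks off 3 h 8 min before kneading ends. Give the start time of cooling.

Proofing ends at 10:16 AM − 98 min = 8:38 AM.
Kneading ends at 8:38 AM + 93 min = 10:11 AM.
Proofing starts at 10:11 AM − 188 min = 7:03 AM.
Cooling starts at 7:03 AM − 39 min = 6:24 AM.

6:24 AM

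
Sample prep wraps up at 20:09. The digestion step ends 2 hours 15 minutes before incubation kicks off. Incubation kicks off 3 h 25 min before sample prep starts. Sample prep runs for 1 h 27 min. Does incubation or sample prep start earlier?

Sample prep starts at 20:09 − 87 min = 18:42.
Incubation starts at 18:42 − 205 min = 15:17.
Incubation starts at 15:17 and sample prep starts at 18:42, so incubation is first.

incubation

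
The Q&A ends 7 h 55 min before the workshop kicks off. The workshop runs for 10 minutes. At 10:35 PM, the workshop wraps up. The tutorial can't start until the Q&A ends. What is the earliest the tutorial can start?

2:30 PM

The workshop starts at 10:35 PM − 10 min = 10:25 PM.
The Q&A ends at 10:25 PM − 475 min = 2:30 PM.
The tutorial is bounded by the Q&A, so the earliest it can start is 2:30 PM.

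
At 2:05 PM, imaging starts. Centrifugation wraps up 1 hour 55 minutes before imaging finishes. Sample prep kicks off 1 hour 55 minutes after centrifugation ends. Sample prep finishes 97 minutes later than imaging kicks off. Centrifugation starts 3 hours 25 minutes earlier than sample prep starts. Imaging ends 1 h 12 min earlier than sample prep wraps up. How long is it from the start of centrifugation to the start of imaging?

180 minutes

Sample prep ends at 2:05 PM + 97 min = 3:42 PM.
Imaging ends at 3:42 PM − 72 min = 2:30 PM.
Centrifugation ends at 2:30 PM − 115 min = 12:35 PM.
Sample prep starts at 12:35 PM + 115 min = 2:30 PM.
Centrifugation starts at 2:30 PM − 205 min = 11:05 AM.
From 11:05 AM to 2:05 PM is 180 minutes.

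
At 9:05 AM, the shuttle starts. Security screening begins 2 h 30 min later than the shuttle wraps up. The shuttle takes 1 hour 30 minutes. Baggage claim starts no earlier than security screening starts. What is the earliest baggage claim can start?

1:05 PM

The shuttle ends at 9:05 AM + 90 min = 10:35 AM.
Security screening starts at 10:35 AM + 150 min = 1:05 PM.
Baggage claim is bounded by security screening, so the earliest it can start is 1:05 PM.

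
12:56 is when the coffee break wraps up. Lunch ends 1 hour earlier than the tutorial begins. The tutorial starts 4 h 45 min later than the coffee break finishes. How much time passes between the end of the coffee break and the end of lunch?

225 minutes

The tutorial starts at 12:56 + 285 min = 17:41.
Lunch ends at 17:41 − 60 min = 16:41.
From 12:56 to 16:41 is 225 minutes.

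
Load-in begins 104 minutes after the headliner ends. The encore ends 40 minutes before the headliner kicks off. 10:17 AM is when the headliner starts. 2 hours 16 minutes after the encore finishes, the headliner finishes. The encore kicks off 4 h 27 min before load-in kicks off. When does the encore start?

The encore ends at 10:17 AM − 40 min = 9:37 AM.
The headliner ends at 9:37 AM + 136 min = 11:53 AM.
Load-in starts at 11:53 AM + 104 min = 1:37 PM.
The encore starts at 1:37 PM − 267 min = 9:10 AM.

9:10 AM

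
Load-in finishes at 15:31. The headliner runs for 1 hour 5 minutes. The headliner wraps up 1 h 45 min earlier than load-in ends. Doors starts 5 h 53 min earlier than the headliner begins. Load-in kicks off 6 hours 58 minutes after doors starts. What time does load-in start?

13:46

The headliner ends at 15:31 − 105 min = 13:46.
The headliner starts at 13:46 − 65 min = 12:41.
Doors starts at 12:41 − 353 min = 06:48.
Load-in starts at 06:48 + 418 min = 13:46.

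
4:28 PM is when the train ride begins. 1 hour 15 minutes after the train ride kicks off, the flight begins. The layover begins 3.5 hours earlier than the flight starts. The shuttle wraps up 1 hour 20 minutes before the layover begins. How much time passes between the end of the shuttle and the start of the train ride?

The flight starts at 4:28 PM + 75 min = 5:43 PM.
The layover starts at 5:43 PM − 210 min = 2:13 PM.
The shuttle ends at 2:13 PM − 80 min = 12:53 PM.
From 12:53 PM to 4:28 PM is 3 h 35 min.

3 h 35 min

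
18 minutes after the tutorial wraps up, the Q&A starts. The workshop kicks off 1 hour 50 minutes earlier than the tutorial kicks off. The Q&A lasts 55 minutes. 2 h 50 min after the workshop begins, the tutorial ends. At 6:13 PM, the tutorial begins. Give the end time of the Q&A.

The workshop starts at 6:13 PM − 110 min = 4:23 PM.
The tutorial ends at 4:23 PM + 170 min = 7:13 PM.
The Q&A starts at 7:13 PM + 18 min = 7:31 PM.
The Q&A ends at 7:31 PM + 55 min = 8:26 PM.

8:26 PM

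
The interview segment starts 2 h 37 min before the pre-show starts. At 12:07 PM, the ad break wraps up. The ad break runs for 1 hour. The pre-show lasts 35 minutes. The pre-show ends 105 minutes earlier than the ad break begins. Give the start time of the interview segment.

The ad break starts at 12:07 PM − 60 min = 11:07 AM.
The pre-show ends at 11:07 AM − 105 min = 9:22 AM.
The pre-show starts at 9:22 AM − 35 min = 8:47 AM.
The interview segment starts at 8:47 AM − 157 min = 6:10 AM.

6:10 AM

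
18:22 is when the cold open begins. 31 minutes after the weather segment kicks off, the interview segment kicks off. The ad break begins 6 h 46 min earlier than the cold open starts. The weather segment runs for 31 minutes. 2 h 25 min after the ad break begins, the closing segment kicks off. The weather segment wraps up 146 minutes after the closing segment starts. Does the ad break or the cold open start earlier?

The ad break starts at 18:22 − 406 min = 11:36.
The ad break starts at 11:36 and the cold open starts at 18:22, so the ad break is first.

the ad break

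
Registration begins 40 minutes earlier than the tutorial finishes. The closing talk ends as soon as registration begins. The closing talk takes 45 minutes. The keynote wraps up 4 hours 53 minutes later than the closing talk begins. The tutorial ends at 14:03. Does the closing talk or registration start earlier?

the closing talk

Registration starts at 14:03 − 40 min = 13:23.
So the closing talk ends at 13:23.
The closing talk starts at 13:23 − 45 min = 12:38.
The closing talk starts at 12:38 and registration starts at 13:23, so the closing talk is first.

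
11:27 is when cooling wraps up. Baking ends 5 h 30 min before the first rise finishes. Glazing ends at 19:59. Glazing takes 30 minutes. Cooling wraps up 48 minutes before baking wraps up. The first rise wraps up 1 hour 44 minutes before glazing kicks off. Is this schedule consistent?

Yes

Glazing starts at 19:59 − 30 min = 19:29.
The first rise ends at 19:29 − 104 min = 17:45.
Baking ends at 17:45 − 330 min = 12:15.
Cooling ends at 12:15 − 48 min = 11:27.
That matches the stated 11:27, so the schedule is consistent.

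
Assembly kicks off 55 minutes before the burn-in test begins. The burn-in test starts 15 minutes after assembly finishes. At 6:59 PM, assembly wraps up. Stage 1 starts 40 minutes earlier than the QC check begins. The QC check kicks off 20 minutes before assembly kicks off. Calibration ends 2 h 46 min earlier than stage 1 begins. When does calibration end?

2:33 PM

The burn-in test starts at 6:59 PM + 15 min = 7:14 PM.
Assembly starts at 7:14 PM − 55 min = 6:19 PM.
The QC check starts at 6:19 PM − 20 min = 5:59 PM.
Stage 1 starts at 5:59 PM − 40 min = 5:19 PM.
Calibration ends at 5:19 PM − 166 min = 2:33 PM.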